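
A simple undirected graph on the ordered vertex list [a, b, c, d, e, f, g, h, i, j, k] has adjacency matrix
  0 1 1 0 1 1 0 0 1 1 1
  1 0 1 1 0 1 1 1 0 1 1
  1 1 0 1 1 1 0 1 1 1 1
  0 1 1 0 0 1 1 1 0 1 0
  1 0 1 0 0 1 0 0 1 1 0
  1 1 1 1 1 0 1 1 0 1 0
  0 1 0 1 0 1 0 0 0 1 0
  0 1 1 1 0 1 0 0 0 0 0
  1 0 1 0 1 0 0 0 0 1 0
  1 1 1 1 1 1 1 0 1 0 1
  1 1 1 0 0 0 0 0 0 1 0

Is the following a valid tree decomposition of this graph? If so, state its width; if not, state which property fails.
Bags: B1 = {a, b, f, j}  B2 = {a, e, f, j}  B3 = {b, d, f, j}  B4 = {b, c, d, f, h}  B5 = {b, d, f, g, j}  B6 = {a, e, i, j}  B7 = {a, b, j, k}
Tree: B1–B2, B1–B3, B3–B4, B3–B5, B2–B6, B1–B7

A tree decomposition must satisfy three properties: every vertex lies in some bag; for every edge, both endpoints lie together in some bag; and for every vertex, the bags containing it form a connected subtree. Here edge (c,j) lies in no bag, so the decomposition is invalid.

No — edge (c,j) lies in no bag.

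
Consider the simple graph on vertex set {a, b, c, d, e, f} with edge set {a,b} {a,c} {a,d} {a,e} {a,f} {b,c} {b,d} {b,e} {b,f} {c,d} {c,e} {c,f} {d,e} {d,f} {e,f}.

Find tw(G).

5

A width-5 tree decomposition is:
Bags: B1 = {a, b, c, d, e, f}
Tree: (single bag)
A single bag containing all 6 vertices is trivially a valid decomposition of width 5. Conversely, {a, b, c, d, e, f} is a clique of size 6, and the vertices of any clique must share a bag in every tree decomposition; so some bag has ≥ 6 vertices and tw(G) ≥ 5. Hence tw(G) = 5 exactly.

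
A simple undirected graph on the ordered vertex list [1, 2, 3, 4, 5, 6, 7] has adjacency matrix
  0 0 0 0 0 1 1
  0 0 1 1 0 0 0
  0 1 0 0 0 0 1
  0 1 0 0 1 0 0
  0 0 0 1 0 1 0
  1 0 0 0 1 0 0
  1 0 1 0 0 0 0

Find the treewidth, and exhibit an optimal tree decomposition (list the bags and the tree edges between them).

Treewidth 2.
One optimal decomposition is:
Bags: B1 = {1, 5, 6}  B2 = {1, 5, 7}  B3 = {3, 5, 7}  B4 = {2, 3, 5}  B5 = {2, 4, 5}
Tree: B1–B2, B2–B3, B3–B4, B4–B5

Every bag has size at most 3, so the width is 3 − 1 = 2 and tw(G) ≤ 2. For the lower bound, G contains the cycle 5–6–1–7–3–2–4–5, so G is not a forest; only forests have treewidth ≤ 1, hence tw(G) ≥ 2. Therefore the treewidth is 2.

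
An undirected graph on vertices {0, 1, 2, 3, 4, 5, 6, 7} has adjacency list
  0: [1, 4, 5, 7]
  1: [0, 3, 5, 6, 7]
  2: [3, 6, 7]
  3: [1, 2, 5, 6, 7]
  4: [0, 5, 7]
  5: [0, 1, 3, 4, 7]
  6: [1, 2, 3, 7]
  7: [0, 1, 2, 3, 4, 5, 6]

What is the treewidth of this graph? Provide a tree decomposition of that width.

Each bag holds 4 vertices, so the decomposition has width 3, which upper-bounds the treewidth. On the other hand G contains the 4-clique {0, 1, 5, 7}. A clique must lie in a single bag of any decomposition, so no decomposition can have width below 3. The upper and lower bounds meet at 3, so that is the treewidth.

Treewidth 3.
Bags: B1 = {1, 3, 5, 7}  B2 = {1, 3, 6, 7}  B3 = {0, 1, 5, 7}  B4 = {0, 4, 5, 7}  B5 = {2, 3, 6, 7}
Tree: B1–B2, B1–B3, B3–B4, B2–B5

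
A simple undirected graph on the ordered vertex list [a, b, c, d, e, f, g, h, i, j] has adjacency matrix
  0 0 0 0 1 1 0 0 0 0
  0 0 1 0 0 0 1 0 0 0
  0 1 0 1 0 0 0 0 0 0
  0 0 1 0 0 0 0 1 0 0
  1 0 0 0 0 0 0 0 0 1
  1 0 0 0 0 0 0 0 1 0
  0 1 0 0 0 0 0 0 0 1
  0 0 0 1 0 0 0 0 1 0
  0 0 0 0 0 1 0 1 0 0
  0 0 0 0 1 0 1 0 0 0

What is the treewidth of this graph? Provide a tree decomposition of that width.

Treewidth 2.
One optimal decomposition is:
Bags: B1 = {b, c, g}  B2 = {c, d, g}  B3 = {d, g, h}  B4 = {g, h, i}  B5 = {f, g, i}  B6 = {a, f, g}  B7 = {a, e, g}  B8 = {e, g, j}
Tree: B1–B2, B2–B3, B3–B4, B4–B5, B5–B6, B6–B7, B7–B8

Each bag holds 3 vertices, so the decomposition has width 2, which upper-bounds the treewidth. For the lower bound, G contains the cycle g–b–c–d–h–i–f–a–e–j–g, so G is not a forest; only forests have treewidth ≤ 1, hence tw(G) ≥ 2. The upper and lower bounds meet at 2, so that is the treewidth.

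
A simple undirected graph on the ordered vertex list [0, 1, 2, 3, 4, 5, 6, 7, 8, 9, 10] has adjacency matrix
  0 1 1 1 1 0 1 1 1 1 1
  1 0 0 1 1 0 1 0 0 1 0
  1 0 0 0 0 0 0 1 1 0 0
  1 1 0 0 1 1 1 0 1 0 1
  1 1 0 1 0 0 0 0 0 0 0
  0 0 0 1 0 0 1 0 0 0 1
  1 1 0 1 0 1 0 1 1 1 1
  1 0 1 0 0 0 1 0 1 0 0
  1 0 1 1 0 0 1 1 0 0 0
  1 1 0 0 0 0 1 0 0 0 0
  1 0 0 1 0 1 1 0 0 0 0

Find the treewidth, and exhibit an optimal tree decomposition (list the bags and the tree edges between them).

Treewidth 3.
Bags: B1 = {0, 3, 6, 8}  B2 = {0, 1, 3, 6}  B3 = {0, 3, 6, 10}  B4 = {0, 6, 7, 8}  B5 = {0, 2, 7, 8}  B6 = {0, 1, 6, 9}  B7 = {3, 5, 6, 10}  B8 = {0, 1, 3, 4}
Tree: B1–B2, B1–B3, B1–B4, B4–B5, B2–B6, B3–B7, B2–B8

Each bag holds 4 vertices, so the decomposition has width 3, which upper-bounds the treewidth. Conversely, {0, 2, 7, 8} is a clique of size 4, and the vertices of any clique must share a bag in every tree decomposition; so some bag has ≥ 4 vertices and tw(G) ≥ 3. Combining the bounds, tw(G) = 3.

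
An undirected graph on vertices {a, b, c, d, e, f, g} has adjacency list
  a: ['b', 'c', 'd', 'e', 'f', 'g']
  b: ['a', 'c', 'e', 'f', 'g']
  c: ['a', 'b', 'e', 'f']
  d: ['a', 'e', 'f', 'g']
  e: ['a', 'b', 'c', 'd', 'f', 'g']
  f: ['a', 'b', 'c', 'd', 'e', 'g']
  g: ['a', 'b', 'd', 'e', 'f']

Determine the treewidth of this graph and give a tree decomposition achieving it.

Every bag has size at most 5, so the width is 5 − 1 = 4 and tw(G) ≤ 4. On the other hand G contains the 5-clique {a, d, e, f, g}. A clique must lie in a single bag of any decomposition, so no decomposition can have width below 4. Hence tw(G) = 4 exactly.

Treewidth 4.
One optimal decomposition is:
Bags: B1 = {a, b, e, f, g}  B2 = {a, b, c, e, f}  B3 = {a, d, e, f, g}
Tree: B1–B2, B1–B3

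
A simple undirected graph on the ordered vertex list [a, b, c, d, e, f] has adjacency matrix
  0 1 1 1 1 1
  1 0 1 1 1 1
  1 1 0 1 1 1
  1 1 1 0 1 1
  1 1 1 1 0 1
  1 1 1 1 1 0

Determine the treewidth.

A width-5 tree decomposition is:
Bags: B1 = {a, b, c, d, e, f}
Tree: (single bag)
A single bag containing all 6 vertices is trivially a valid decomposition of width 5. For the lower bound, the 6 vertices {a, b, c, d, e, f} are pairwise adjacent, and any tree decomposition puts a clique entirely inside one bag — forcing width ≥ 5. The upper and lower bounds meet at 5, so that is the treewidth.

5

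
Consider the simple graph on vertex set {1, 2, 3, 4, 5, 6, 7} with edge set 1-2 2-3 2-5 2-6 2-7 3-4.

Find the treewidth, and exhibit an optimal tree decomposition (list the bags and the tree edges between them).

Each bag holds 2 vertices, so the decomposition has width 1, which upper-bounds the treewidth. Since G has at least one edge (e.g. 2–5), it is not an edgeless graph, so tw(G) ≥ 1. The upper and lower bounds meet at 1, so that is the treewidth.

Treewidth 1.
One such decomposition:
Bags: B1 = {2, 5}  B2 = {1, 2}  B3 = {2, 6}  B4 = {2, 7}  B5 = {2, 3}  B6 = {3, 4}
Tree: B1–B2, B1–B3, B2–B4, B4–B5, B5–B6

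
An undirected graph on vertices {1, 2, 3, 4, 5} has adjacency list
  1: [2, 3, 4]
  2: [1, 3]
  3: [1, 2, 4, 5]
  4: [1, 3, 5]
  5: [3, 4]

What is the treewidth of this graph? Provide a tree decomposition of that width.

Treewidth 2.
Bags: B1 = {1, 3, 4}  B2 = {3, 4, 5}  B3 = {1, 2, 3}
Tree: B1–B2, B1–B3

The largest bag has 3 vertices, giving width 2; this decomposition certifies tw(G) ≤ 2. On the other hand G contains the 3-clique {1, 2, 3}. A clique must lie in a single bag of any decomposition, so no decomposition can have width below 2. The upper and lower bounds meet at 2, so that is the treewidth.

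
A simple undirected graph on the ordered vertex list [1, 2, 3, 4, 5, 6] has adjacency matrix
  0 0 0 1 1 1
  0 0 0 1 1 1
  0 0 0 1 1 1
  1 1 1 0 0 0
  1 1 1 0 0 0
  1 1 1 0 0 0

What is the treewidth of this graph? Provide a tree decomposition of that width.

Treewidth 3.
Bags: B1 = {1, 4, 5, 6}  B2 = {3, 4, 5, 6}  B3 = {2, 4, 5, 6}
Tree: B1–B2, B2–B3

Every bag has size at most 4, so the width is 4 − 1 = 3 and tw(G) ≤ 3. For the lower bound: the 4 vertex sets {1,4}, {3,6}, {5}, {2} are disjoint, each induces a connected subgraph, and every pair is joined by at least one edge of G. Contracting each set to a single vertex therefore yields K_{4} as a minor, and since treewidth is minor-monotone, tw(G) ≥ tw(K_{4}) = 3. Hence tw(G) = 3 exactly.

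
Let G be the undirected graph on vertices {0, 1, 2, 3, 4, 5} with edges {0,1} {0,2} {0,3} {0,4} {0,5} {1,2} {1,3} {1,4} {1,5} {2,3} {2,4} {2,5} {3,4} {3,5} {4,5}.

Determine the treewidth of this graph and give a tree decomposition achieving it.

Treewidth 5.
One such decomposition:
Bags: B1 = {0, 1, 2, 3, 4, 5}
Tree: (single bag)

A single bag containing all 6 vertices is trivially a valid decomposition of width 5. Conversely, {0, 1, 2, 3, 4, 5} is a clique of size 6, and the vertices of any clique must share a bag in every tree decomposition; so some bag has ≥ 6 vertices and tw(G) ≥ 5. Hence tw(G) = 5 exactly.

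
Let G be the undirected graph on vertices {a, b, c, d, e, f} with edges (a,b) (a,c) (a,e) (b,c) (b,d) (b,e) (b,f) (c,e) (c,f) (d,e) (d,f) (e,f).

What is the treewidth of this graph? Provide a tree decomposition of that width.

Treewidth 3.
One such decomposition:
Bags: B1 = {a, b, c, e}  B2 = {b, c, e, f}  B3 = {b, d, e, f}
Tree: B1–B2, B2–B3

Every bag has size at most 4, so the width is 4 − 1 = 3 and tw(G) ≤ 3. On the other hand G contains the 4-clique {b, d, e, f}. A clique must lie in a single bag of any decomposition, so no decomposition can have width below 3. Therefore the treewidth is 3.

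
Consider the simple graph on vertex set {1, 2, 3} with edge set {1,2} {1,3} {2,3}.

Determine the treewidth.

2

A width-2 tree decomposition is:
Bags: B1 = {1, 2, 3}
Tree: (single bag)
With just one bag of size 3, the width is 3 − 1 = 2, so tw(G) ≤ 2. Conversely, {1, 2, 3} is a clique of size 3, and the vertices of any clique must share a bag in every tree decomposition; so some bag has ≥ 3 vertices and tw(G) ≥ 2. Combining the bounds, tw(G) = 2.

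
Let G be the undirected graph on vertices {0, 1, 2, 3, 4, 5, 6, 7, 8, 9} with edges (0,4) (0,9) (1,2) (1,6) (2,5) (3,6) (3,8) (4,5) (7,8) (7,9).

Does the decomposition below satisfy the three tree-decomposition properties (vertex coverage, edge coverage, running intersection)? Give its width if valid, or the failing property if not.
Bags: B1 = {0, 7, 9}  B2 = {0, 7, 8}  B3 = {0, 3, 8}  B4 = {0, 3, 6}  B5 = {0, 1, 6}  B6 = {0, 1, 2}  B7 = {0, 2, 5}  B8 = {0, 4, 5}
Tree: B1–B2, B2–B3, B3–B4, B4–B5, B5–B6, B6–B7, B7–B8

Yes; width 2.

Every vertex of G appears in some bag (union = {0, 1, 2, 3, 4, 5, 6, 7, 8, 9}); every edge is covered by a bag; and for each vertex v the set of bags containing v is connected in the bag tree. The decomposition is therefore valid. The largest bag has 3 vertices, so the width is 2.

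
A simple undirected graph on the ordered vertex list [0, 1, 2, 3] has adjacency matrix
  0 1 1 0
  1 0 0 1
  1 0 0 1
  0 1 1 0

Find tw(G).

2

A width-2 tree decomposition is:
Bags: B1 = {1, 2, 3}  B2 = {0, 1, 2}
Tree: B1–B2
Every bag has size at most 3, so the width is 3 − 1 = 2 and tw(G) ≤ 2. The edges 1–3–2–0–1 form a cycle, so G is not a tree and its treewidth is at least 2. Hence tw(G) = 2 exactly.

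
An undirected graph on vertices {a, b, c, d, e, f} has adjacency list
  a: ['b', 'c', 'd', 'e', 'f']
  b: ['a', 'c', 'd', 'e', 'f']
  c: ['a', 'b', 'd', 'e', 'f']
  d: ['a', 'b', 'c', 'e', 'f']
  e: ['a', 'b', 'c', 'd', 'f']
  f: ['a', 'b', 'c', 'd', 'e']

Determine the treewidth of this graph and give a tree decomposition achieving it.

Treewidth 5.
One such decomposition:
Bags: B1 = {a, b, c, d, e, f}
Tree: (single bag)

A single bag containing all 6 vertices is trivially a valid decomposition of width 5. On the other hand G contains the 6-clique {a, b, c, d, e, f}. A clique must lie in a single bag of any decomposition, so no decomposition can have width below 5. Therefore the treewidth is 5.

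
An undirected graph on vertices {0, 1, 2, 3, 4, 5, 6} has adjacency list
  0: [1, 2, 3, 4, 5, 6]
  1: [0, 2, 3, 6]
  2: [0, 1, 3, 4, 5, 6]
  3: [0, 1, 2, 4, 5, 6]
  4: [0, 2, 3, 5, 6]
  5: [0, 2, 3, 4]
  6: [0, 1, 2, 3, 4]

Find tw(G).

A width-4 tree decomposition is:
Bags: B1 = {0, 1, 2, 3, 6}  B2 = {0, 2, 3, 4, 6}  B3 = {0, 2, 3, 4, 5}
Tree: B1–B2, B2–B3
Each bag holds 5 vertices, so the decomposition has width 4, which upper-bounds the treewidth. On the other hand G contains the 5-clique {0, 1, 2, 3, 6}. A clique must lie in a single bag of any decomposition, so no decomposition can have width below 4. Therefore the treewidth is 4.

4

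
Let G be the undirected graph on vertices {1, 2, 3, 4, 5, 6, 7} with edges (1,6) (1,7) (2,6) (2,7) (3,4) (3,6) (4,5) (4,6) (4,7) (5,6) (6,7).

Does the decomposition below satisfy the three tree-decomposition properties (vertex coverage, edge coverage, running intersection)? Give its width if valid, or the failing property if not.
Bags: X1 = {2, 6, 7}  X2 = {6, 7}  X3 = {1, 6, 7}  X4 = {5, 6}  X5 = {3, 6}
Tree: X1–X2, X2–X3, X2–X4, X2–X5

No — vertex 4 appears in no bag.

A tree decomposition must satisfy three properties: every vertex lies in some bag; for every edge, both endpoints lie together in some bag; and for every vertex, the bags containing it form a connected subtree. Here vertex 4 appears in no bag, so the decomposition is invalid.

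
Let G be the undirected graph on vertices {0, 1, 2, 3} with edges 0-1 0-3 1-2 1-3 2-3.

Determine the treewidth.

2

A width-2 tree decomposition is:
Bags: B1 = {0, 1, 3}  B2 = {1, 2, 3}
Tree: B1–B2
The largest bag has 3 vertices, giving width 2; this decomposition certifies tw(G) ≤ 2. On the other hand G contains the 3-clique {0, 1, 3}. A clique must lie in a single bag of any decomposition, so no decomposition can have width below 2. Combining the bounds, tw(G) = 2.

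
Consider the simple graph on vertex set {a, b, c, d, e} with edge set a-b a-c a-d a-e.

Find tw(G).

A width-1 tree decomposition is:
Bags: B1 = {a, c}  B2 = {a, d}  B3 = {a, b}  B4 = {a, e}
Tree: B1–B2, B1–B3, B3–B4
Every bag has size at most 2, so the width is 2 − 1 = 1 and tw(G) ≤ 1. Since G has at least one edge (e.g. a–c), it is not an edgeless graph, so tw(G) ≥ 1. Hence tw(G) = 1 exactly.

1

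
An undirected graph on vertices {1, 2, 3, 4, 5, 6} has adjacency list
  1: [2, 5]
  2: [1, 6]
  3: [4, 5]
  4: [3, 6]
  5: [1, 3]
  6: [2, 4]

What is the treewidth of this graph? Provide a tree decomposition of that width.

Treewidth 2.
One optimal decomposition is:
Bags: B1 = {1, 2, 6}  B2 = {1, 5, 6}  B3 = {3, 5, 6}  B4 = {3, 4, 6}
Tree: B1–B2, B2–B3, B3–B4

The largest bag has 3 vertices, giving width 2; this decomposition certifies tw(G) ≤ 2. Since 6–2–1–5–3–4–6 is a cycle in G, G is not acyclic. Forests are exactly the graphs of treewidth ≤ 1, so tw(G) ≥ 2. Combining the bounds, tw(G) = 2.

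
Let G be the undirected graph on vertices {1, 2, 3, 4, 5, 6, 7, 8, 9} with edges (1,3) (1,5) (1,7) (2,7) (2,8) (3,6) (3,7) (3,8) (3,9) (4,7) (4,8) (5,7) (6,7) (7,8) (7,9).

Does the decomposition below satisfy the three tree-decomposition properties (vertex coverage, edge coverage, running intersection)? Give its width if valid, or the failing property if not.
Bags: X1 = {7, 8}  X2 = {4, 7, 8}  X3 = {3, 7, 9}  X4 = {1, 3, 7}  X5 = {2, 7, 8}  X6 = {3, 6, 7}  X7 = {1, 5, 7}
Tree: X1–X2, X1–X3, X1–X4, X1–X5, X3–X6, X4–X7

No — edge (3,8) lies in no bag.

A tree decomposition must satisfy three properties: every vertex lies in some bag; for every edge, both endpoints lie together in some bag; and for every vertex, the bags containing it form a connected subtree. Here edge (3,8) lies in no bag, so the decomposition is invalid.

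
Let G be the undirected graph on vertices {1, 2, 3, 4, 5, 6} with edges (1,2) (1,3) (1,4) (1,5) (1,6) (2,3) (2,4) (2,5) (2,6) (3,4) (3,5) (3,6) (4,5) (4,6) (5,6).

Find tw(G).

5

A width-5 tree decomposition is:
Bags: B1 = {1, 2, 3, 4, 5, 6}
Tree: (single bag)
With just one bag of size 6, the width is 6 − 1 = 5, so tw(G) ≤ 5. Conversely, {1, 2, 3, 4, 5, 6} is a clique of size 6, and the vertices of any clique must share a bag in every tree decomposition; so some bag has ≥ 6 vertices and tw(G) ≥ 5. Combining the bounds, tw(G) = 5.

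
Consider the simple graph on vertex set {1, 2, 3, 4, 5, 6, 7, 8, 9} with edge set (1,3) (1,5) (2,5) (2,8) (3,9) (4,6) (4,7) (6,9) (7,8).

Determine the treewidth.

2

A width-2 tree decomposition is:
Bags: B1 = {1, 3, 9}  B2 = {1, 6, 9}  B3 = {1, 4, 6}  B4 = {1, 4, 7}  B5 = {1, 7, 8}  B6 = {1, 2, 8}  B7 = {1, 2, 5}
Tree: B1–B2, B2–B3, B3–B4, B4–B5, B5–B6, B6–B7
Each bag holds 3 vertices, so the decomposition has width 2, which upper-bounds the treewidth. The edges 1–3–9–6–4–7–8–2–5–1 form a cycle, so G is not a tree and its treewidth is at least 2. Hence tw(G) = 2 exactly.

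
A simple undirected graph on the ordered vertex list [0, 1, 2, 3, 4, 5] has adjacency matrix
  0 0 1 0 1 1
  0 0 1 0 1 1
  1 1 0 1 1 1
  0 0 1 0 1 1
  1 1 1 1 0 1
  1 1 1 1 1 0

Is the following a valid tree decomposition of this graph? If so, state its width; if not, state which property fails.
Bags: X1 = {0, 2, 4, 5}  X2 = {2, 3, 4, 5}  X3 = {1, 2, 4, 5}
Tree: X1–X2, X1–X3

Checking the three conditions: (i) the bags cover all of {0, 1, 2, 3, 4, 5}; (ii) for each edge, some bag contains both endpoints; (iii) the bags containing any fixed vertex form a subtree. All hold, so the decomposition is valid with width 4 − 1 = 3.

Yes; width 3.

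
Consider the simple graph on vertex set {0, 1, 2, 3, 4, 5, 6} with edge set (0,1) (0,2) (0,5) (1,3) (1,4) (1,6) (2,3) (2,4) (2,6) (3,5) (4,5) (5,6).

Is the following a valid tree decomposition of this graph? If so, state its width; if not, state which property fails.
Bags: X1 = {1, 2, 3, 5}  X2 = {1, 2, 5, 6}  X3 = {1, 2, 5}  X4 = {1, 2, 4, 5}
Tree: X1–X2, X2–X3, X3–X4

No — vertex 0 appears in no bag.

A tree decomposition must satisfy three properties: every vertex lies in some bag; for every edge, both endpoints lie together in some bag; and for every vertex, the bags containing it form a connected subtree. Here vertex 0 appears in no bag, so the decomposition is invalid.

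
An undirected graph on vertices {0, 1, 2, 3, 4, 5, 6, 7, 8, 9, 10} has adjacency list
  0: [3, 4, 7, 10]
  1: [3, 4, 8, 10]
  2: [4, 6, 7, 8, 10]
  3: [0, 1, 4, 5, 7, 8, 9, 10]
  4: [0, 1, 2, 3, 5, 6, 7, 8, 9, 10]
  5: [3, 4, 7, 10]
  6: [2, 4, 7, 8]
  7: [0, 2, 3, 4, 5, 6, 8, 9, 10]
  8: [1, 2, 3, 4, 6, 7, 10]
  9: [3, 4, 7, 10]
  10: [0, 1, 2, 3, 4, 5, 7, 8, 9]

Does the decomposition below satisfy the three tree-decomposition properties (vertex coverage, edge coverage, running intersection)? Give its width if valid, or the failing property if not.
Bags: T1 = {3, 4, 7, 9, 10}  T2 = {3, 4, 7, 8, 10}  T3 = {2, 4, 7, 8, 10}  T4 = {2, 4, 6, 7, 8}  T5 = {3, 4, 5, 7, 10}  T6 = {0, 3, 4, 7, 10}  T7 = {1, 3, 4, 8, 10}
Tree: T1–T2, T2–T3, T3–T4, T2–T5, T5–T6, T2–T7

Yes; width 4.

Vertex coverage: the bags together contain {0, 1, 2, 3, 4, 5, 6, 7, 8, 9, 10}, the full vertex set. Edge coverage: each edge of G has both endpoints in at least one bag. Running intersection: for every vertex, the bags containing it form a connected subtree. All three properties hold, so this is a valid tree decomposition of width max|bag| − 1 = 4, and hence tw(G) ≤ 4.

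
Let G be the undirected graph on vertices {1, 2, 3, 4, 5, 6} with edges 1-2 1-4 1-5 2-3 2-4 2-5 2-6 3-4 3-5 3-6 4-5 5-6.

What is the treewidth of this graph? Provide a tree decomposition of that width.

Treewidth 3.
Bags: B1 = {2, 3, 4, 5}  B2 = {1, 2, 4, 5}  B3 = {2, 3, 5, 6}
Tree: B1–B2, B1–B3

The largest bag has 4 vertices, giving width 3; this decomposition certifies tw(G) ≤ 3. For the lower bound, the 4 vertices {1, 2, 4, 5} are pairwise adjacent, and any tree decomposition puts a clique entirely inside one bag — forcing width ≥ 3. Hence tw(G) = 3 exactly.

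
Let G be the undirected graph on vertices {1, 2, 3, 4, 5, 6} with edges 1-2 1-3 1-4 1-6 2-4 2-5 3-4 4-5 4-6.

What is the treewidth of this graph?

2

A width-2 tree decomposition is:
Bags: B1 = {1, 4, 6}  B2 = {1, 2, 4}  B3 = {1, 3, 4}  B4 = {2, 4, 5}
Tree: B1–B2, B1–B3, B2–B4
Each bag holds 3 vertices, so the decomposition has width 2, which upper-bounds the treewidth. Conversely, {1, 2, 4} is a clique of size 3, and the vertices of any clique must share a bag in every tree decomposition; so some bag has ≥ 3 vertices and tw(G) ≥ 2. Therefore the treewidth is 2.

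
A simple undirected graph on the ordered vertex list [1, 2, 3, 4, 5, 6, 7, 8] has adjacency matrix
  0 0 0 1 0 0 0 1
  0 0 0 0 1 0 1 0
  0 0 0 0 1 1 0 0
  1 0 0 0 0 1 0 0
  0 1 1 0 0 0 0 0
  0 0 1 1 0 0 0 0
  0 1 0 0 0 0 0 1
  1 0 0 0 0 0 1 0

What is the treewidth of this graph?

2

A width-2 tree decomposition is:
Bags: B1 = {2, 3, 5}  B2 = {2, 3, 6}  B3 = {2, 4, 6}  B4 = {1, 2, 4}  B5 = {1, 2, 8}  B6 = {2, 7, 8}
Tree: B1–B2, B2–B3, B3–B4, B4–B5, B5–B6
Every bag has size at most 3, so the width is 3 − 1 = 2 and tw(G) ≤ 2. Since 2–5–3–6–4–1–8–7–2 is a cycle in G, G is not acyclic. Forests are exactly the graphs of treewidth ≤ 1, so tw(G) ≥ 2. Combining the bounds, tw(G) = 2.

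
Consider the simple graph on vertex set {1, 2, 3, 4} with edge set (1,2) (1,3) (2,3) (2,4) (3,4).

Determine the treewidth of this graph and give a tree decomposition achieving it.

Treewidth 2.
Bags: B1 = {2, 3, 4}  B2 = {1, 2, 3}
Tree: B1–B2

The largest bag has 3 vertices, giving width 2; this decomposition certifies tw(G) ≤ 2. For the lower bound, the 3 vertices {1, 2, 3} are pairwise adjacent, and any tree decomposition puts a clique entirely inside one bag — forcing width ≥ 2. Therefore the treewidth is 2.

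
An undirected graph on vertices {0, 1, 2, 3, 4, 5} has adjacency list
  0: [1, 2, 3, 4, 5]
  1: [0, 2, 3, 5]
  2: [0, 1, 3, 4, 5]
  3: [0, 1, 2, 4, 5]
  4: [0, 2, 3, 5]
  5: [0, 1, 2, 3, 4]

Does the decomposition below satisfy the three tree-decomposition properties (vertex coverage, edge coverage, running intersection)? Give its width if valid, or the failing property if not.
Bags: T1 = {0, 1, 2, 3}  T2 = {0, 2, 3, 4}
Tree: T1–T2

No — vertex 5 appears in no bag.

A tree decomposition must satisfy three properties: every vertex lies in some bag; for every edge, both endpoints lie together in some bag; and for every vertex, the bags containing it form a connected subtree. Here vertex 5 appears in no bag, so the decomposition is invalid.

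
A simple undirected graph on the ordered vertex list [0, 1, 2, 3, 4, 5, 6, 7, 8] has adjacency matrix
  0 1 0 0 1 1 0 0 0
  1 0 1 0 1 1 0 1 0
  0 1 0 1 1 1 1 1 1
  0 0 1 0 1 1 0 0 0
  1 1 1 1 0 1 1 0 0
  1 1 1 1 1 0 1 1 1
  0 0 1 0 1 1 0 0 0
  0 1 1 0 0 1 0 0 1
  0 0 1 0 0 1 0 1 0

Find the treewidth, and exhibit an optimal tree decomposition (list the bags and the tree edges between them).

Each bag holds 4 vertices, so the decomposition has width 3, which upper-bounds the treewidth. On the other hand G contains the 4-clique {0, 1, 4, 5}. A clique must lie in a single bag of any decomposition, so no decomposition can have width below 3. Combining the bounds, tw(G) = 3.

Treewidth 3.
One such decomposition:
Bags: B1 = {1, 2, 4, 5}  B2 = {1, 2, 5, 7}  B3 = {2, 4, 5, 6}  B4 = {2, 5, 7, 8}  B5 = {0, 1, 4, 5}  B6 = {2, 3, 4, 5}
Tree: B1–B2, B1–B3, B2–B4, B1–B5, B3–B6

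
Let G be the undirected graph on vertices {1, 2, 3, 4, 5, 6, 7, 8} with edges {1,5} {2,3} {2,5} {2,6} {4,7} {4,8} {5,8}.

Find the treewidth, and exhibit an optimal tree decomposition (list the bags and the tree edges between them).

Treewidth 1.
One optimal decomposition is:
Bags: B1 = {5, 8}  B2 = {4, 8}  B3 = {4, 7}  B4 = {2, 5}  B5 = {2, 6}  B6 = {1, 5}  B7 = {2, 3}
Tree: B1–B2, B2–B3, B1–B4, B4–B5, B4–B6, B4–B7

Each bag holds 2 vertices, so the decomposition has width 1, which upper-bounds the treewidth. G has an edge, so its treewidth is at least 1. Hence tw(G) = 1 exactly.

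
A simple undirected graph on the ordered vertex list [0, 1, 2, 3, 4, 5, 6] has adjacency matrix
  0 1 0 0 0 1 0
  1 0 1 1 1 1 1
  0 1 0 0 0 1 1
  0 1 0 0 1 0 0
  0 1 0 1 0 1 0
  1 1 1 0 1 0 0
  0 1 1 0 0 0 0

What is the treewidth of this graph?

2

A width-2 tree decomposition is:
Bags: B1 = {1, 4, 5}  B2 = {1, 2, 5}  B3 = {1, 2, 6}  B4 = {1, 3, 4}  B5 = {0, 1, 5}
Tree: B1–B2, B2–B3, B1–B4, B2–B5
The largest bag has 3 vertices, giving width 2; this decomposition certifies tw(G) ≤ 2. For the lower bound, the 3 vertices {1, 3, 4} are pairwise adjacent, and any tree decomposition puts a clique entirely inside one bag — forcing width ≥ 2. Therefore the treewidth is 2.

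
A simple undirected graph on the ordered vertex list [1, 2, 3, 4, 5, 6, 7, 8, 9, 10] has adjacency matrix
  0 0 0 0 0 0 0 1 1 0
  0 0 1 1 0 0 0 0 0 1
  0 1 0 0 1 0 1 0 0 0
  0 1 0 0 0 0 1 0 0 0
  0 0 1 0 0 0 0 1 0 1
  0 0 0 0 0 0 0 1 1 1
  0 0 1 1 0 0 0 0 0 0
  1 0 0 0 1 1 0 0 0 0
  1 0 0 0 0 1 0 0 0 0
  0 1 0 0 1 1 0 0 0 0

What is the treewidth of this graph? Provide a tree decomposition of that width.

Treewidth 2.
One such decomposition:
Bags: B1 = {2, 4, 7}  B2 = {2, 3, 7}  B3 = {2, 3, 10}  B4 = {3, 5, 10}  B5 = {5, 6, 10}  B6 = {5, 6, 8}  B7 = {6, 8, 9}  B8 = {1, 8, 9}
Tree: B1–B2, B2–B3, B3–B4, B4–B5, B5–B6, B6–B7, B7–B8

Every bag has size at most 3, so the width is 3 − 1 = 2 and tw(G) ≤ 2. For the lower bound, G contains the cycle 4–7–3–2–4, so G is not a forest; only forests have treewidth ≤ 1, hence tw(G) ≥ 2. Hence tw(G) = 2 exactly.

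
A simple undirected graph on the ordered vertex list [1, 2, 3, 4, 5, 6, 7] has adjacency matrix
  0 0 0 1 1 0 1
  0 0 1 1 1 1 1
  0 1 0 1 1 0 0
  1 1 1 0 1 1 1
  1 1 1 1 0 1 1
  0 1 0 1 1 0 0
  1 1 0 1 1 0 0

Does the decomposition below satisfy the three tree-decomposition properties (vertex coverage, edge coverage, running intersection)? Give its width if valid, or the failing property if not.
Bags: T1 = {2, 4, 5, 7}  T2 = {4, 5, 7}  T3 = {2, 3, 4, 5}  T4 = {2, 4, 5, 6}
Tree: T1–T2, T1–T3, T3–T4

No — vertex 1 appears in no bag.

A tree decomposition must satisfy three properties: every vertex lies in some bag; for every edge, both endpoints lie together in some bag; and for every vertex, the bags containing it form a connected subtree. Here vertex 1 appears in no bag, so the decomposition is invalid.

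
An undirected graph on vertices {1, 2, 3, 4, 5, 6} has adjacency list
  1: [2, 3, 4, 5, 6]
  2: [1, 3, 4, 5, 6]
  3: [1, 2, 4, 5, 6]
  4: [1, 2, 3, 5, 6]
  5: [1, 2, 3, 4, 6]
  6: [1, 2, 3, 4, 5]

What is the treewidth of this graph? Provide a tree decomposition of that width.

A single bag containing all 6 vertices is trivially a valid decomposition of width 5. Conversely, {1, 2, 3, 4, 5, 6} is a clique of size 6, and the vertices of any clique must share a bag in every tree decomposition; so some bag has ≥ 6 vertices and tw(G) ≥ 5. Combining the bounds, tw(G) = 5.

Treewidth 5.
Bags: B1 = {1, 2, 3, 4, 5, 6}
Tree: (single bag)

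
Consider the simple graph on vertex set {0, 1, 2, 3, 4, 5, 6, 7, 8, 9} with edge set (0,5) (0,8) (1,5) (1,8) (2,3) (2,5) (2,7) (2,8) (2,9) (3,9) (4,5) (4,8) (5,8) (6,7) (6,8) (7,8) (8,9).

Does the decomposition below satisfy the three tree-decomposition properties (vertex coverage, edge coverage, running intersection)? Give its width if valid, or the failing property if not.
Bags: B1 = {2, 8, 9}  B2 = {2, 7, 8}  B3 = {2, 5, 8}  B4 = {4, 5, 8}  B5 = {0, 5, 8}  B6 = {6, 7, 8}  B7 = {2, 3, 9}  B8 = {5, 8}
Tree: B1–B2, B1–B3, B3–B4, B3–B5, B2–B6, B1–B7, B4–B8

A tree decomposition must satisfy three properties: every vertex lies in some bag; for every edge, both endpoints lie together in some bag; and for every vertex, the bags containing it form a connected subtree. Here vertex 1 appears in no bag, so the decomposition is invalid.

No — vertex 1 appears in no bag.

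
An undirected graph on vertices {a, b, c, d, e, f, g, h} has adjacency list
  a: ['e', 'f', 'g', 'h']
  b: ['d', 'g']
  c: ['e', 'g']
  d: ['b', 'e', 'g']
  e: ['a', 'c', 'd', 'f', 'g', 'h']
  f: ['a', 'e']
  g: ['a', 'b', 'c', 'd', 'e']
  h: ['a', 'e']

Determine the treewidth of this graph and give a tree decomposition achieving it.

The largest bag has 3 vertices, giving width 2; this decomposition certifies tw(G) ≤ 2. For the lower bound, the 3 vertices {d, e, g} are pairwise adjacent, and any tree decomposition puts a clique entirely inside one bag — forcing width ≥ 2. Combining the bounds, tw(G) = 2.

Treewidth 2.
Bags: B1 = {a, e, g}  B2 = {d, e, g}  B3 = {a, e, f}  B4 = {c, e, g}  B5 = {a, e, h}  B6 = {b, d, g}
Tree: B1–B2, B1–B3, B2–B4, B3–B5, B2–B6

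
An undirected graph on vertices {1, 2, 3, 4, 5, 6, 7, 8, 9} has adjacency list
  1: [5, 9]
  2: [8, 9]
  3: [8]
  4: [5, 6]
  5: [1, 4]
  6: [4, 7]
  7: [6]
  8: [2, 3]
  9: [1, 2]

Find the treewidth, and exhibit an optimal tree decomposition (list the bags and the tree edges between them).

Treewidth 1.
One optimal decomposition is:
Bags: B1 = {6, 7}  B2 = {4, 6}  B3 = {4, 5}  B4 = {1, 5}  B5 = {1, 9}  B6 = {2, 9}  B7 = {2, 8}  B8 = {3, 8}
Tree: B1–B2, B2–B3, B3–B4, B4–B5, B5–B6, B6–B7, B7–B8

The largest bag has 2 vertices, giving width 1; this decomposition certifies tw(G) ≤ 1. Since G has at least one edge (e.g. 7–6), it is not an edgeless graph, so tw(G) ≥ 1. Therefore the treewidth is 1.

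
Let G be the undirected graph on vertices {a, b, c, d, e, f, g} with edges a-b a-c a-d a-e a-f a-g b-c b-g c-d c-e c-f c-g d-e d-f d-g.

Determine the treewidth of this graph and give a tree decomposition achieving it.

Treewidth 3.
One optimal decomposition is:
Bags: B1 = {a, c, d, g}  B2 = {a, b, c, g}  B3 = {a, c, d, f}  B4 = {a, c, d, e}
Tree: B1–B2, B1–B3, B1–B4

Every bag has size at most 4, so the width is 4 − 1 = 3 and tw(G) ≤ 3. Conversely, {a, c, d, g} is a clique of size 4, and the vertices of any clique must share a bag in every tree decomposition; so some bag has ≥ 4 vertices and tw(G) ≥ 3. The upper and lower bounds meet at 3, so that is the treewidth.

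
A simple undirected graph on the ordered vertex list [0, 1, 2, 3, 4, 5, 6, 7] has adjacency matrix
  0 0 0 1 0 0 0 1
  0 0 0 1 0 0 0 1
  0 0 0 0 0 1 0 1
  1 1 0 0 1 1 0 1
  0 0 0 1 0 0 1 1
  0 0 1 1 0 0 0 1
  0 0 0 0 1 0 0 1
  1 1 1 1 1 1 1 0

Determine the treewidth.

A width-2 tree decomposition is:
Bags: B1 = {2, 5, 7}  B2 = {3, 5, 7}  B3 = {3, 4, 7}  B4 = {4, 6, 7}  B5 = {0, 3, 7}  B6 = {1, 3, 7}
Tree: B1–B2, B2–B3, B3–B4, B2–B5, B3–B6
Each bag holds 3 vertices, so the decomposition has width 2, which upper-bounds the treewidth. For the lower bound, the 3 vertices {2, 5, 7} are pairwise adjacent, and any tree decomposition puts a clique entirely inside one bag — forcing width ≥ 2. Therefore the treewidth is 2.

2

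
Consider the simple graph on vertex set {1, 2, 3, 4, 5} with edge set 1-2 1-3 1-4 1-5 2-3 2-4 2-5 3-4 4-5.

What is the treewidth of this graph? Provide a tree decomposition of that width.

Treewidth 3.
One optimal decomposition is:
Bags: B1 = {1, 2, 4, 5}  B2 = {1, 2, 3, 4}
Tree: B1–B2

Every bag has size at most 4, so the width is 4 − 1 = 3 and tw(G) ≤ 3. For the lower bound, the 4 vertices {1, 2, 3, 4} are pairwise adjacent, and any tree decomposition puts a clique entirely inside one bag — forcing width ≥ 3. Combining the bounds, tw(G) = 3.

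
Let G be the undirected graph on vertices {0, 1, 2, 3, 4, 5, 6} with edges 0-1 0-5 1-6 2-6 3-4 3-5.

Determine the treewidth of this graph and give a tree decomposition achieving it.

Treewidth 1.
One optimal decomposition is:
Bags: B1 = {0, 1}  B2 = {1, 6}  B3 = {0, 5}  B4 = {2, 6}  B5 = {3, 5}  B6 = {3, 4}
Tree: B1–B2, B1–B3, B2–B4, B3–B5, B5–B6

Every bag has size at most 2, so the width is 2 − 1 = 1 and tw(G) ≤ 1. Any graph with an edge has treewidth ≥ 1, and G has the edge 0–1. Combining the bounds, tw(G) = 1.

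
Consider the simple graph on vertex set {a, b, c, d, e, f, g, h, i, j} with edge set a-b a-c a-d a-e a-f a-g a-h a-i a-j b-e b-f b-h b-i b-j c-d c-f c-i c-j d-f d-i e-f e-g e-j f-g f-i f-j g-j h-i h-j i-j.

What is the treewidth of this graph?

A width-4 tree decomposition is:
Bags: B1 = {a, b, h, i, j}  B2 = {a, b, f, i, j}  B3 = {a, c, f, i, j}  B4 = {a, b, e, f, j}  B5 = {a, e, f, g, j}  B6 = {a, c, d, f, i}
Tree: B1–B2, B2–B3, B2–B4, B4–B5, B3–B6
Every bag has size at most 5, so the width is 5 − 1 = 4 and tw(G) ≤ 4. Conversely, {a, b, h, i, j} is a clique of size 5, and the vertices of any clique must share a bag in every tree decomposition; so some bag has ≥ 5 vertices and tw(G) ≥ 4. Combining the bounds, tw(G) = 4.

4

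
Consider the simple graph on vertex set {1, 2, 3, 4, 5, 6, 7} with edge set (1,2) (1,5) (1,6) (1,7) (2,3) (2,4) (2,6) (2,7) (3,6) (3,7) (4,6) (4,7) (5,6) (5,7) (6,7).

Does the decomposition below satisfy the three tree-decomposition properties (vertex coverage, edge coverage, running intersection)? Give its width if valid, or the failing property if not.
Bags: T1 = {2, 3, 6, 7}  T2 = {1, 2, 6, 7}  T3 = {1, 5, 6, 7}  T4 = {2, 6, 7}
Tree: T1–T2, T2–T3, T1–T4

No — vertex 4 appears in no bag.

A tree decomposition must satisfy three properties: every vertex lies in some bag; for every edge, both endpoints lie together in some bag; and for every vertex, the bags containing it form a connected subtree. Here vertex 4 appears in no bag, so the decomposition is invalid.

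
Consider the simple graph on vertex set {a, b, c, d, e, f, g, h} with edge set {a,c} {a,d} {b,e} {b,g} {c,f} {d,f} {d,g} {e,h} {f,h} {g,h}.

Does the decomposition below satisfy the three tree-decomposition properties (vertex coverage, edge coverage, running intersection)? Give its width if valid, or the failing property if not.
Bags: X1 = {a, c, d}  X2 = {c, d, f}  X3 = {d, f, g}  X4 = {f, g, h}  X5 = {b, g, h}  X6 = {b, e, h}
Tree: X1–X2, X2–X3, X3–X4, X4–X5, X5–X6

Yes; width 2.

Checking the three conditions: (i) the bags cover all of {a, b, c, d, e, f, g, h}; (ii) for each edge, some bag contains both endpoints; (iii) the bags containing any fixed vertex form a subtree. All hold, so the decomposition is valid with width 3 − 1 = 2.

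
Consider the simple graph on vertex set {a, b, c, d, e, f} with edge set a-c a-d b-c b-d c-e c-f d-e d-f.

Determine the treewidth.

A width-2 tree decomposition is:
Bags: B1 = {c, d, e}  B2 = {b, c, d}  B3 = {c, d, f}  B4 = {a, c, d}
Tree: B1–B2, B2–B3, B3–B4
Each bag holds 3 vertices, so the decomposition has width 2, which upper-bounds the treewidth. Since e–c–b–d–e is a cycle in G, G is not acyclic. Forests are exactly the graphs of treewidth ≤ 1, so tw(G) ≥ 2. Combining the bounds, tw(G) = 2.

2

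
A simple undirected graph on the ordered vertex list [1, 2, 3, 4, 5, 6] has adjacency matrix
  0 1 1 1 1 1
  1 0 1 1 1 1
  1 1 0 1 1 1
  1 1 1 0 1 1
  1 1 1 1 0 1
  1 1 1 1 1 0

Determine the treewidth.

5

A width-5 tree decomposition is:
Bags: B1 = {1, 2, 3, 4, 5, 6}
Tree: (single bag)
A single bag containing all 6 vertices is trivially a valid decomposition of width 5. Conversely, {1, 2, 3, 4, 5, 6} is a clique of size 6, and the vertices of any clique must share a bag in every tree decomposition; so some bag has ≥ 6 vertices and tw(G) ≥ 5. Therefore the treewidth is 5.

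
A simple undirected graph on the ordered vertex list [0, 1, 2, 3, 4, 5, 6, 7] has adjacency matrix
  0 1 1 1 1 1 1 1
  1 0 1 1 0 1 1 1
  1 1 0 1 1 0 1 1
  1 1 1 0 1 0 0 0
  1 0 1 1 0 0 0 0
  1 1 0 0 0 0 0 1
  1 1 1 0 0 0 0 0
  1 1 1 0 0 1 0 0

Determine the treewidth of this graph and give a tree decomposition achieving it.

The largest bag has 4 vertices, giving width 3; this decomposition certifies tw(G) ≤ 3. Conversely, {0, 1, 2, 3} is a clique of size 4, and the vertices of any clique must share a bag in every tree decomposition; so some bag has ≥ 4 vertices and tw(G) ≥ 3. Therefore the treewidth is 3.

Treewidth 3.
One such decomposition:
Bags: B1 = {0, 1, 5, 7}  B2 = {0, 1, 2, 7}  B3 = {0, 1, 2, 3}  B4 = {0, 2, 3, 4}  B5 = {0, 1, 2, 6}
Tree: B1–B2, B2–B3, B3–B4, B2–B5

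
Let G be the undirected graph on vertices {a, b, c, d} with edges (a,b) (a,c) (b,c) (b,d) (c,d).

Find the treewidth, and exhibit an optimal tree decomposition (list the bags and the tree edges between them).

Treewidth 2.
One such decomposition:
Bags: B1 = {a, b, c}  B2 = {b, c, d}
Tree: B1–B2

The largest bag has 3 vertices, giving width 2; this decomposition certifies tw(G) ≤ 2. Conversely, {b, c, d} is a clique of size 3, and the vertices of any clique must share a bag in every tree decomposition; so some bag has ≥ 3 vertices and tw(G) ≥ 2. Combining the bounds, tw(G) = 2.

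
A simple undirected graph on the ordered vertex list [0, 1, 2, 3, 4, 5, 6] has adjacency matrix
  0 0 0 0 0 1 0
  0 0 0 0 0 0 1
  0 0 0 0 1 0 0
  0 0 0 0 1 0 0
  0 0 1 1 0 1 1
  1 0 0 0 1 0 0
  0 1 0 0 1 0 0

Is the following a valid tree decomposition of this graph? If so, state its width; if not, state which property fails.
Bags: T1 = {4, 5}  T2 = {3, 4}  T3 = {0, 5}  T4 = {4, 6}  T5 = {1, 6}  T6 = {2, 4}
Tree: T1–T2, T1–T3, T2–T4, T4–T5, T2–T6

Checking the three conditions: (i) the bags cover all of {0, 1, 2, 3, 4, 5, 6}; (ii) for each edge, some bag contains both endpoints; (iii) the bags containing any fixed vertex form a subtree. All hold, so the decomposition is valid with width 2 − 1 = 1.

Yes; width 1.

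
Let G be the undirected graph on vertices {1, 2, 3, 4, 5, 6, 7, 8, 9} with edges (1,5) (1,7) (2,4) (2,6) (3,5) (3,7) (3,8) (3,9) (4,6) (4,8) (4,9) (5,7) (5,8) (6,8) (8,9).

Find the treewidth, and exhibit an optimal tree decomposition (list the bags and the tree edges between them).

Every bag has size at most 3, so the width is 3 − 1 = 2 and tw(G) ≤ 2. On the other hand G contains the 3-clique {3, 8, 9}. A clique must lie in a single bag of any decomposition, so no decomposition can have width below 2. Therefore the treewidth is 2.

Treewidth 2.
One optimal decomposition is:
Bags: B1 = {4, 8, 9}  B2 = {3, 8, 9}  B3 = {4, 6, 8}  B4 = {3, 5, 8}  B5 = {2, 4, 6}  B6 = {3, 5, 7}  B7 = {1, 5, 7}
Tree: B1–B2, B1–B3, B2–B4, B3–B5, B4–B6, B6–B7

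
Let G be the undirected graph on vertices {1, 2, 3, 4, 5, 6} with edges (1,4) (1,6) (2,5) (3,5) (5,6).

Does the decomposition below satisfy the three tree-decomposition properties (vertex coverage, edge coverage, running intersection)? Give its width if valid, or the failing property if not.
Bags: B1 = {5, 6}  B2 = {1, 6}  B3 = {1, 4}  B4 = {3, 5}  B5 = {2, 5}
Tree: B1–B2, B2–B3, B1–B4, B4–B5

Checking the three conditions: (i) the bags cover all of {1, 2, 3, 4, 5, 6}; (ii) for each edge, some bag contains both endpoints; (iii) the bags containing any fixed vertex form a subtree. All hold, so the decomposition is valid with width 2 − 1 = 1.

Yes; width 1.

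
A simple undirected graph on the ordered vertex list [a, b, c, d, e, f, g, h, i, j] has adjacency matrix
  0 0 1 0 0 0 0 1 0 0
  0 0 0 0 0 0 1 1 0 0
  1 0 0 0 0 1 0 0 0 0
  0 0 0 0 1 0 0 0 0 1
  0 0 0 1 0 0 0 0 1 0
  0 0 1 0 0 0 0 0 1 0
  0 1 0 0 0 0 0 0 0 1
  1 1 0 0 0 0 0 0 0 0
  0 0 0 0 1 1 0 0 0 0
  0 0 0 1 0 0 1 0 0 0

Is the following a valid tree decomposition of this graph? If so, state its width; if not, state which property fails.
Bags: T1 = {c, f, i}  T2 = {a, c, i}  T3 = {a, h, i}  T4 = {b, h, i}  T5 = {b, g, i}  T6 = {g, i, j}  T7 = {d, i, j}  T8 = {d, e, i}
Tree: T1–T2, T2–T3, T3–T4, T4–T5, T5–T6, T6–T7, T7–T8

Every vertex of G appears in some bag (union = {a, b, c, d, e, f, g, h, i, j}); every edge is covered by a bag; and for each vertex v the set of bags containing v is connected in the bag tree. The decomposition is therefore valid. The largest bag has 3 vertices, so the width is 2.

Yes; width 2.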